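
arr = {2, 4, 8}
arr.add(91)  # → {2, 4, 8, 91}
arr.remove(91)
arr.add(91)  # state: {2, 4, 8, 91}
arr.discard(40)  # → {2, 4, 8, 91}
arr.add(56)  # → {2, 4, 8, 56, 91}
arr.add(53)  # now {2, 4, 8, 53, 56, 91}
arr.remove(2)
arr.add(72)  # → {4, 8, 53, 56, 72, 91}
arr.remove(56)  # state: {4, 8, 53, 72, 91}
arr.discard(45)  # {4, 8, 53, 72, 91}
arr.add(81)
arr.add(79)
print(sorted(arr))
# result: [4, 8, 53, 72, 79, 81, 91]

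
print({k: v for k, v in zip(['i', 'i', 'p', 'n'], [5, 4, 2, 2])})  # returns {'i': 4, 'p': 2, 'n': 2}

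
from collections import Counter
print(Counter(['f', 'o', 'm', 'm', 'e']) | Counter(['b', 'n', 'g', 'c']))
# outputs Counter({'m': 2, 'f': 1, 'o': 1, 'e': 1, 'b': 1, 'n': 1, 'g': 1, 'c': 1})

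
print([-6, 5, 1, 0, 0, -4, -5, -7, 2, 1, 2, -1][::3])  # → [-6, 0, -5, 1]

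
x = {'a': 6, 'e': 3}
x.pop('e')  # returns 3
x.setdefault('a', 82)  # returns 6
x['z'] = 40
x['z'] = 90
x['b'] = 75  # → {'a': 6, 'z': 90, 'b': 75}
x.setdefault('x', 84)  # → 84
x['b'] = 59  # {'a': 6, 'z': 90, 'b': 59, 'x': 84}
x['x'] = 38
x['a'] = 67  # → {'a': 67, 'z': 90, 'b': 59, 'x': 38}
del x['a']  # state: {'z': 90, 'b': 59, 'x': 38}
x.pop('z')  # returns 90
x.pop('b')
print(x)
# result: {'x': 38}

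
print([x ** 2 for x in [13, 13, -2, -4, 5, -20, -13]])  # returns [169, 169, 4, 16, 25, 400, 169]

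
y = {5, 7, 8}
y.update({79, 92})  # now {5, 7, 8, 79, 92}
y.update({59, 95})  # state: {5, 7, 8, 59, 79, 92, 95}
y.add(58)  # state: {5, 7, 8, 58, 59, 79, 92, 95}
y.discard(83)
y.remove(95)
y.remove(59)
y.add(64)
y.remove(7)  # {5, 8, 58, 64, 79, 92}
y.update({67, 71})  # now {5, 8, 58, 64, 67, 71, 79, 92}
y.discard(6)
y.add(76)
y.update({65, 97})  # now {5, 8, 58, 64, 65, 67, 71, 76, 79, 92, 97}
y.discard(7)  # {5, 8, 58, 64, 65, 67, 71, 76, 79, 92, 97}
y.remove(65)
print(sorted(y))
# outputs [5, 8, 58, 64, 67, 71, 76, 79, 92, 97]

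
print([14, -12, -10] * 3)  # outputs [14, -12, -10, 14, -12, -10, 14, -12, -10]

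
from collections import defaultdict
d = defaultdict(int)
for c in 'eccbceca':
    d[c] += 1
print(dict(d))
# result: {'e': 2, 'c': 4, 'b': 1, 'a': 1}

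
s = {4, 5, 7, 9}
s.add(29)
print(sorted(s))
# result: [4, 5, 7, 9, 29]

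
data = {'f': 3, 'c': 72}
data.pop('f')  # 3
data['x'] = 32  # {'c': 72, 'x': 32}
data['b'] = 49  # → {'c': 72, 'x': 32, 'b': 49}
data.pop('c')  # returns 72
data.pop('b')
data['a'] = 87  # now {'x': 32, 'a': 87}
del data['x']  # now {'a': 87}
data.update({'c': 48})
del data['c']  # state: {'a': 87}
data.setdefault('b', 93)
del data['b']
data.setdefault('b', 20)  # 20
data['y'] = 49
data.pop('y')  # 49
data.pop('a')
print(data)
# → {'b': 20}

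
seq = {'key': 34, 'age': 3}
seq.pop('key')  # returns 34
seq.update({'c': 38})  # {'age': 3, 'c': 38}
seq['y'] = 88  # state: {'age': 3, 'c': 38, 'y': 88}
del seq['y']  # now {'age': 3, 'c': 38}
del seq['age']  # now {'c': 38}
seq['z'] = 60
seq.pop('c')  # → 38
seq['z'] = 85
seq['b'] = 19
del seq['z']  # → {'b': 19}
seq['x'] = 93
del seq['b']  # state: {'x': 93}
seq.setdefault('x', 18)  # 93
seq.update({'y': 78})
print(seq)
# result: {'x': 93, 'y': 78}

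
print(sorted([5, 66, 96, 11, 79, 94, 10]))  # [5, 10, 11, 66, 79, 94, 96]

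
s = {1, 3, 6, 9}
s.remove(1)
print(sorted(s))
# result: [3, 6, 9]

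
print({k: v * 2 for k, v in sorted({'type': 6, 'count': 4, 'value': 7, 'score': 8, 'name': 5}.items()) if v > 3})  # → {'count': 8, 'name': 10, 'score': 16, 'type': 12, 'value': 14}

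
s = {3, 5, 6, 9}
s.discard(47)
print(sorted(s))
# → [3, 5, 6, 9]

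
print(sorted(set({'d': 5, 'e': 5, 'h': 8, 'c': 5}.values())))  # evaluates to [5, 8]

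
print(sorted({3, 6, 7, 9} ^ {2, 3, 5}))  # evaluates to [2, 5, 6, 7, 9]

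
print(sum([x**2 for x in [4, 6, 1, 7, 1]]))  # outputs 103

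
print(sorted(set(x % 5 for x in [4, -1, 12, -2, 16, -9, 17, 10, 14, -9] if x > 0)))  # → [0, 1, 2, 4]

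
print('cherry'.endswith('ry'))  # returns True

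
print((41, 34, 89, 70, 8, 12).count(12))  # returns 1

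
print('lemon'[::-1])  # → nomel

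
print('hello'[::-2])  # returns olh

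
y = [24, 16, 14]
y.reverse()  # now [14, 16, 24]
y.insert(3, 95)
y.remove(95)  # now [14, 16, 24]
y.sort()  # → [14, 16, 24]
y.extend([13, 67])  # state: [14, 16, 24, 13, 67]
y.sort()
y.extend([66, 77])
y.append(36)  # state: [13, 14, 16, 24, 67, 66, 77, 36]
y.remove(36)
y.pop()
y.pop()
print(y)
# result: [13, 14, 16, 24, 67]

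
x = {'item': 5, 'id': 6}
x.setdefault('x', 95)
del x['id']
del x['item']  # {'x': 95}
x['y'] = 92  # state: {'x': 95, 'y': 92}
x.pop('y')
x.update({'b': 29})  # {'x': 95, 'b': 29}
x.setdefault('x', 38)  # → 95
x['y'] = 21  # {'x': 95, 'b': 29, 'y': 21}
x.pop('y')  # 21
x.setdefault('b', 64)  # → 29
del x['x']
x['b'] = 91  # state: {'b': 91}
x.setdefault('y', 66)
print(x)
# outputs {'b': 91, 'y': 66}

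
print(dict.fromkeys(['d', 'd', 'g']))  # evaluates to {'d': None, 'g': None}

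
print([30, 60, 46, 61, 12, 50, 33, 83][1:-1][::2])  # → [60, 61, 50]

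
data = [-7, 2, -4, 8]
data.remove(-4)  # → [-7, 2, 8]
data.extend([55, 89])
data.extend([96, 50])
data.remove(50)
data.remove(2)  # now [-7, 8, 55, 89, 96]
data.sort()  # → [-7, 8, 55, 89, 96]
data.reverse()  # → [96, 89, 55, 8, -7]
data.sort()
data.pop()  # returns 96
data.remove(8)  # [-7, 55, 89]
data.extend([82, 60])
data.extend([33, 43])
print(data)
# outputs [-7, 55, 89, 82, 60, 33, 43]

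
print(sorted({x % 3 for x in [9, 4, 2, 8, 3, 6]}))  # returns [0, 1, 2]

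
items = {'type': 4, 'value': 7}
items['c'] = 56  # {'type': 4, 'value': 7, 'c': 56}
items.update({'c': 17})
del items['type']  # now {'value': 7, 'c': 17}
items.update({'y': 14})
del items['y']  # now {'value': 7, 'c': 17}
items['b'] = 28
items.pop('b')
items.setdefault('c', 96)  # 17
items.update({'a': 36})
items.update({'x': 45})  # {'value': 7, 'c': 17, 'a': 36, 'x': 45}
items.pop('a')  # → 36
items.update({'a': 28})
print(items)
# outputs {'value': 7, 'c': 17, 'x': 45, 'a': 28}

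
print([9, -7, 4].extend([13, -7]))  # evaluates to None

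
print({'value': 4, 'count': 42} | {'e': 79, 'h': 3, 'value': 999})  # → {'value': 999, 'count': 42, 'e': 79, 'h': 3}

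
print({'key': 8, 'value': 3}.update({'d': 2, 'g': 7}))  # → None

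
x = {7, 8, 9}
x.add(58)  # {7, 8, 9, 58}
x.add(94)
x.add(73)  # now {7, 8, 9, 58, 73, 94}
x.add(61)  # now {7, 8, 9, 58, 61, 73, 94}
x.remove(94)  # {7, 8, 9, 58, 61, 73}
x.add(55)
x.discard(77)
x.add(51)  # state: {7, 8, 9, 51, 55, 58, 61, 73}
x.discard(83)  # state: {7, 8, 9, 51, 55, 58, 61, 73}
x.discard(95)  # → {7, 8, 9, 51, 55, 58, 61, 73}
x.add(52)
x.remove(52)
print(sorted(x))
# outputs [7, 8, 9, 51, 55, 58, 61, 73]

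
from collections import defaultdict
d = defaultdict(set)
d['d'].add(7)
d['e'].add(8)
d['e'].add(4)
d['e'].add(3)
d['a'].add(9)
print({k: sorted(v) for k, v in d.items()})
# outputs {'d': [7], 'e': [3, 4, 8], 'a': [9]}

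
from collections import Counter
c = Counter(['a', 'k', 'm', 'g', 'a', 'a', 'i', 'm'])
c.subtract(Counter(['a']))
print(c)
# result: Counter({'a': 2, 'm': 2, 'k': 1, 'g': 1, 'i': 1})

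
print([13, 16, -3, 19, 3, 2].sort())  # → None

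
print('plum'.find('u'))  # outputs 2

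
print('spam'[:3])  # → spa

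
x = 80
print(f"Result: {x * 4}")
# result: Result: 320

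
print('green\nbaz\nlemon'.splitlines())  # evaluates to ['green', 'baz', 'lemon']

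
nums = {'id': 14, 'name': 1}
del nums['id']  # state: {'name': 1}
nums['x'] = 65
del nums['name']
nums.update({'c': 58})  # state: {'x': 65, 'c': 58}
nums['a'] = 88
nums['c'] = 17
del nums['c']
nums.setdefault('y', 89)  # 89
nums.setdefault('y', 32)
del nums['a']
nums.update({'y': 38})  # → {'x': 65, 'y': 38}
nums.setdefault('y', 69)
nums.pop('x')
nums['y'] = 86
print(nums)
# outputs {'y': 86}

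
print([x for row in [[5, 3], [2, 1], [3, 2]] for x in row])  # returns [5, 3, 2, 1, 3, 2]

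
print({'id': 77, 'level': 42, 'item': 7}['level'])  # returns 42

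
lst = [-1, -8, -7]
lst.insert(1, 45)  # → [-1, 45, -8, -7]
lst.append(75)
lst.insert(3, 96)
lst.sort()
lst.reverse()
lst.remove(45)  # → [96, 75, -1, -7, -8]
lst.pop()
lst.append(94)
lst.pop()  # 94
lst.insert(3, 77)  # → [96, 75, -1, 77, -7]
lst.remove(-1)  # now [96, 75, 77, -7]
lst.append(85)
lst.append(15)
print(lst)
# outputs [96, 75, 77, -7, 85, 15]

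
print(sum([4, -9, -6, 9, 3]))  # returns 1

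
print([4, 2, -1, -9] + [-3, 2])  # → [4, 2, -1, -9, -3, 2]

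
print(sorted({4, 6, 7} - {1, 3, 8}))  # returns [4, 6, 7]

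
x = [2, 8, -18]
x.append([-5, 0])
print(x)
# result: [2, 8, -18, [-5, 0]]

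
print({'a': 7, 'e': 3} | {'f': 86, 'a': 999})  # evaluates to {'a': 999, 'e': 3, 'f': 86}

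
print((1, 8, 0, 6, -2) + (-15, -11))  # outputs (1, 8, 0, 6, -2, -15, -11)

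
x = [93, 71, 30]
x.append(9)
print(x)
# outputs [93, 71, 30, 9]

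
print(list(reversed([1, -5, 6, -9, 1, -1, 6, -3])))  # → [-3, 6, -1, 1, -9, 6, -5, 1]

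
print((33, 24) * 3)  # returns (33, 24, 33, 24, 33, 24)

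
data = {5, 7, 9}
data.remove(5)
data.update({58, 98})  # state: {7, 9, 58, 98}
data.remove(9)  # {7, 58, 98}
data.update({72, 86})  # {7, 58, 72, 86, 98}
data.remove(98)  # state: {7, 58, 72, 86}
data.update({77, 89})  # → {7, 58, 72, 77, 86, 89}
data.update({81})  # {7, 58, 72, 77, 81, 86, 89}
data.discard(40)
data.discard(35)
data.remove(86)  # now {7, 58, 72, 77, 81, 89}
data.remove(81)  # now {7, 58, 72, 77, 89}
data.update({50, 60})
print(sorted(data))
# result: [7, 50, 58, 60, 72, 77, 89]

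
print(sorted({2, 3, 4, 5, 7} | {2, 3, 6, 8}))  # [2, 3, 4, 5, 6, 7, 8]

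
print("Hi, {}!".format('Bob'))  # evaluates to Hi, Bob!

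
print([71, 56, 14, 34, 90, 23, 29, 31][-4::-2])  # [90, 14, 71]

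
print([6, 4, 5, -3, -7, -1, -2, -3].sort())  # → None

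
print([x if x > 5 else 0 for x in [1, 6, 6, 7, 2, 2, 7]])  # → [0, 6, 6, 7, 0, 0, 7]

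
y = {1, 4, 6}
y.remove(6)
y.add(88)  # {1, 4, 88}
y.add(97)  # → {1, 4, 88, 97}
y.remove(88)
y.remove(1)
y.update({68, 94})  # {4, 68, 94, 97}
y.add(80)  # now {4, 68, 80, 94, 97}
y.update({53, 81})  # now {4, 53, 68, 80, 81, 94, 97}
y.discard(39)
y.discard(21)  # {4, 53, 68, 80, 81, 94, 97}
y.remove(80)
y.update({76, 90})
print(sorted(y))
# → [4, 53, 68, 76, 81, 90, 94, 97]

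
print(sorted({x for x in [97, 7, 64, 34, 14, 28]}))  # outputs [7, 14, 28, 34, 64, 97]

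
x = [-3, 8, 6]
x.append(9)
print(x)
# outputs [-3, 8, 6, 9]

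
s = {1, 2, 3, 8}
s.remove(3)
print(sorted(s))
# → [1, 2, 8]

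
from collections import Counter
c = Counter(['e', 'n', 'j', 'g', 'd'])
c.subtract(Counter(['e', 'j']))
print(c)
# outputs Counter({'n': 1, 'g': 1, 'd': 1, 'e': 0, 'j': 0})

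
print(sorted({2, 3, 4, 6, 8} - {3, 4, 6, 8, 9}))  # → [2]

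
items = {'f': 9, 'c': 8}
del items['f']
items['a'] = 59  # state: {'c': 8, 'a': 59}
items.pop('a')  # 59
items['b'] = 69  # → {'c': 8, 'b': 69}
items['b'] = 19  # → {'c': 8, 'b': 19}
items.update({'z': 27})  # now {'c': 8, 'b': 19, 'z': 27}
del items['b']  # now {'c': 8, 'z': 27}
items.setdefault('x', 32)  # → 32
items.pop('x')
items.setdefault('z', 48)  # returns 27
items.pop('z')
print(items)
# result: {'c': 8}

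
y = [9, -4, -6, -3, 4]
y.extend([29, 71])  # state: [9, -4, -6, -3, 4, 29, 71]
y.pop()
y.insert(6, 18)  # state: [9, -4, -6, -3, 4, 29, 18]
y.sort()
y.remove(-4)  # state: [-6, -3, 4, 9, 18, 29]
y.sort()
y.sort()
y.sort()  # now [-6, -3, 4, 9, 18, 29]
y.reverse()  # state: [29, 18, 9, 4, -3, -6]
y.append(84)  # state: [29, 18, 9, 4, -3, -6, 84]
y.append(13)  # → [29, 18, 9, 4, -3, -6, 84, 13]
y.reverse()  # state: [13, 84, -6, -3, 4, 9, 18, 29]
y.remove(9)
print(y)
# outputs [13, 84, -6, -3, 4, 18, 29]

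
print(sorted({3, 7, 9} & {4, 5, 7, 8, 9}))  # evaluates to [7, 9]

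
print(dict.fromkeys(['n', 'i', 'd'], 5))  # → {'n': 5, 'i': 5, 'd': 5}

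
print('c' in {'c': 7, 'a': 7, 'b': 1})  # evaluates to True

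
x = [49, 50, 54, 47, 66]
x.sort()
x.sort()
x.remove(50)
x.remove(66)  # [47, 49, 54]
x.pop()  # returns 54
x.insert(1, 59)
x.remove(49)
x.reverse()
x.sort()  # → [47, 59]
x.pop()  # 59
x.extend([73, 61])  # [47, 73, 61]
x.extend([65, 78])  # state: [47, 73, 61, 65, 78]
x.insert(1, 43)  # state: [47, 43, 73, 61, 65, 78]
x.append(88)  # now [47, 43, 73, 61, 65, 78, 88]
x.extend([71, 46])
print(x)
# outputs [47, 43, 73, 61, 65, 78, 88, 71, 46]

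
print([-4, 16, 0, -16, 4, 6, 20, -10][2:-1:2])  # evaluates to [0, 4, 20]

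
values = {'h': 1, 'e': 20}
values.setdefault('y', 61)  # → 61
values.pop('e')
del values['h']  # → {'y': 61}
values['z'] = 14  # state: {'y': 61, 'z': 14}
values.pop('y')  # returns 61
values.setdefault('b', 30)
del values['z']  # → {'b': 30}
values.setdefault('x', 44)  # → 44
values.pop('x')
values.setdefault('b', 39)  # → 30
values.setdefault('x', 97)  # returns 97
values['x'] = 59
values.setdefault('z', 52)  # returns 52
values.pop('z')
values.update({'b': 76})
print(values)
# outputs {'b': 76, 'x': 59}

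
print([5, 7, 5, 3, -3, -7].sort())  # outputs None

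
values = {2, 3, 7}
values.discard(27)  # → {2, 3, 7}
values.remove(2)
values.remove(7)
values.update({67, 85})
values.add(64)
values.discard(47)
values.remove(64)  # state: {3, 67, 85}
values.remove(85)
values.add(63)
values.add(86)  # {3, 63, 67, 86}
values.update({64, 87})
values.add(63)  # {3, 63, 64, 67, 86, 87}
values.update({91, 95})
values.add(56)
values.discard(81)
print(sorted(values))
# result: [3, 56, 63, 64, 67, 86, 87, 91, 95]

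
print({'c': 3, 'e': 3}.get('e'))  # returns 3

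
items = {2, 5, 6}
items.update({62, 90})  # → {2, 5, 6, 62, 90}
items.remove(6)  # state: {2, 5, 62, 90}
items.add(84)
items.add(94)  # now {2, 5, 62, 84, 90, 94}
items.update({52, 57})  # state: {2, 5, 52, 57, 62, 84, 90, 94}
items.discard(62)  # {2, 5, 52, 57, 84, 90, 94}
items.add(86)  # {2, 5, 52, 57, 84, 86, 90, 94}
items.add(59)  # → {2, 5, 52, 57, 59, 84, 86, 90, 94}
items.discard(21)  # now {2, 5, 52, 57, 59, 84, 86, 90, 94}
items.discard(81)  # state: {2, 5, 52, 57, 59, 84, 86, 90, 94}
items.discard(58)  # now {2, 5, 52, 57, 59, 84, 86, 90, 94}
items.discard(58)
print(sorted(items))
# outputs [2, 5, 52, 57, 59, 84, 86, 90, 94]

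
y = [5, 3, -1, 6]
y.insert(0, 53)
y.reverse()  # [6, -1, 3, 5, 53]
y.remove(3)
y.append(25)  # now [6, -1, 5, 53, 25]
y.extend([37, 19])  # [6, -1, 5, 53, 25, 37, 19]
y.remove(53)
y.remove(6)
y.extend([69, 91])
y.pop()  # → 91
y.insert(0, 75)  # [75, -1, 5, 25, 37, 19, 69]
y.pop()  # 69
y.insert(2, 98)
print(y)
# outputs [75, -1, 98, 5, 25, 37, 19]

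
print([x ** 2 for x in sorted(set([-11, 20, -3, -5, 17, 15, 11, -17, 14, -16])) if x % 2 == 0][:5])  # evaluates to [256, 196, 400]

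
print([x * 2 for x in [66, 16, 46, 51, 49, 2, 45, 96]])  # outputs [132, 32, 92, 102, 98, 4, 90, 192]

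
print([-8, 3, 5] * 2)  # [-8, 3, 5, -8, 3, 5]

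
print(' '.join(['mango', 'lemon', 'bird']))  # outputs mango lemon bird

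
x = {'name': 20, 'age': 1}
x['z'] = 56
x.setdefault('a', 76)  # 76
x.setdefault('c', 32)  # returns 32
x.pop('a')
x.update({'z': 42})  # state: {'name': 20, 'age': 1, 'z': 42, 'c': 32}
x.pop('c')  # 32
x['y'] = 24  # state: {'name': 20, 'age': 1, 'z': 42, 'y': 24}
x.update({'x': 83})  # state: {'name': 20, 'age': 1, 'z': 42, 'y': 24, 'x': 83}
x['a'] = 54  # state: {'name': 20, 'age': 1, 'z': 42, 'y': 24, 'x': 83, 'a': 54}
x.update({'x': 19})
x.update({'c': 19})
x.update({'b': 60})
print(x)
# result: {'name': 20, 'age': 1, 'z': 42, 'y': 24, 'x': 19, 'a': 54, 'c': 19, 'b': 60}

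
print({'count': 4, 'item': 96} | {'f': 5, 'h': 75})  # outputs {'count': 4, 'item': 96, 'f': 5, 'h': 75}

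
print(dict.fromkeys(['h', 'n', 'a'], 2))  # {'h': 2, 'n': 2, 'a': 2}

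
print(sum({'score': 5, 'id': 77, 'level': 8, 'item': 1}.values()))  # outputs 91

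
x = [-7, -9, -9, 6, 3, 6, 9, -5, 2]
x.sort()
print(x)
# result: [-9, -9, -7, -5, 2, 3, 6, 6, 9]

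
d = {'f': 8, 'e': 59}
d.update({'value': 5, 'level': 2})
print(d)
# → {'f': 8, 'e': 59, 'value': 5, 'level': 2}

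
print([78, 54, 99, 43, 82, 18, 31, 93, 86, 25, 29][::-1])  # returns [29, 25, 86, 93, 31, 18, 82, 43, 99, 54, 78]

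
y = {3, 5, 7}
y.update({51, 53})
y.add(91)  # {3, 5, 7, 51, 53, 91}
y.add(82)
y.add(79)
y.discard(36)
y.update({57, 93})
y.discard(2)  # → {3, 5, 7, 51, 53, 57, 79, 82, 91, 93}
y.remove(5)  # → {3, 7, 51, 53, 57, 79, 82, 91, 93}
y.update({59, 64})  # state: {3, 7, 51, 53, 57, 59, 64, 79, 82, 91, 93}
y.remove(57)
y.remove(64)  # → {3, 7, 51, 53, 59, 79, 82, 91, 93}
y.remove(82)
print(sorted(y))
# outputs [3, 7, 51, 53, 59, 79, 91, 93]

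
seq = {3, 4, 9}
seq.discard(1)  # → {3, 4, 9}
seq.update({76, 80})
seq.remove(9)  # {3, 4, 76, 80}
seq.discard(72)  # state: {3, 4, 76, 80}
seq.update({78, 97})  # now {3, 4, 76, 78, 80, 97}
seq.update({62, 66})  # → {3, 4, 62, 66, 76, 78, 80, 97}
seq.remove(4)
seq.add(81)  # {3, 62, 66, 76, 78, 80, 81, 97}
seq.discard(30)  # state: {3, 62, 66, 76, 78, 80, 81, 97}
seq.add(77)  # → {3, 62, 66, 76, 77, 78, 80, 81, 97}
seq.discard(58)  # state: {3, 62, 66, 76, 77, 78, 80, 81, 97}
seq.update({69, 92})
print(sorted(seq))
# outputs [3, 62, 66, 69, 76, 77, 78, 80, 81, 92, 97]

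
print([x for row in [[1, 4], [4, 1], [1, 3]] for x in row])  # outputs [1, 4, 4, 1, 1, 3]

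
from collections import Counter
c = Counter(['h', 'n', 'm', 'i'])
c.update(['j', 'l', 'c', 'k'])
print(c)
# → Counter({'h': 1, 'n': 1, 'm': 1, 'i': 1, 'j': 1, 'l': 1, 'c': 1, 'k': 1})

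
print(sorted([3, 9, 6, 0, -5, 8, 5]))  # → [-5, 0, 3, 5, 6, 8, 9]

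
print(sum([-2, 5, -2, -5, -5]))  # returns -9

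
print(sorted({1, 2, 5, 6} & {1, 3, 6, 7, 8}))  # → [1, 6]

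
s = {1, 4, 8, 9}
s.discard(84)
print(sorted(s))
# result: [1, 4, 8, 9]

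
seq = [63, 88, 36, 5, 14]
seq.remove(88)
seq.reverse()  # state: [14, 5, 36, 63]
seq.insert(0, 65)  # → [65, 14, 5, 36, 63]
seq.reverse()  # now [63, 36, 5, 14, 65]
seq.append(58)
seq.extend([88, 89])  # [63, 36, 5, 14, 65, 58, 88, 89]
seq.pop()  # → 89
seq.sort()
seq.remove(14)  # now [5, 36, 58, 63, 65, 88]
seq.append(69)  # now [5, 36, 58, 63, 65, 88, 69]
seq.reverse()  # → [69, 88, 65, 63, 58, 36, 5]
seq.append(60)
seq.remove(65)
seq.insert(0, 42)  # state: [42, 69, 88, 63, 58, 36, 5, 60]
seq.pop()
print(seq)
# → [42, 69, 88, 63, 58, 36, 5]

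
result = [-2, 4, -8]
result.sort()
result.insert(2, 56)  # [-8, -2, 56, 4]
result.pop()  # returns 4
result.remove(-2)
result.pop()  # 56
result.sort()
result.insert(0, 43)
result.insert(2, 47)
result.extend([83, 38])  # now [43, -8, 47, 83, 38]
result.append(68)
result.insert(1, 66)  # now [43, 66, -8, 47, 83, 38, 68]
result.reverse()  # [68, 38, 83, 47, -8, 66, 43]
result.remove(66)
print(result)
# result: [68, 38, 83, 47, -8, 43]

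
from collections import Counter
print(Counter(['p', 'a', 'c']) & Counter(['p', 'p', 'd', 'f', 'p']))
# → Counter({'p': 1})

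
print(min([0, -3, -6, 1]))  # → -6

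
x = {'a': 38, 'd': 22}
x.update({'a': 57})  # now {'a': 57, 'd': 22}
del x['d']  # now {'a': 57}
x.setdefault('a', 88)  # 57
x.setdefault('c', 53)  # 53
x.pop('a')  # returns 57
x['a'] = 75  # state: {'c': 53, 'a': 75}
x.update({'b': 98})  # {'c': 53, 'a': 75, 'b': 98}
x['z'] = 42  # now {'c': 53, 'a': 75, 'b': 98, 'z': 42}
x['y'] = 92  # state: {'c': 53, 'a': 75, 'b': 98, 'z': 42, 'y': 92}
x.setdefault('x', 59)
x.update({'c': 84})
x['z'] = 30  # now {'c': 84, 'a': 75, 'b': 98, 'z': 30, 'y': 92, 'x': 59}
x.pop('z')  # 30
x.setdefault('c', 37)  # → 84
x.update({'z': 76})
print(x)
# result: {'c': 84, 'a': 75, 'b': 98, 'y': 92, 'x': 59, 'z': 76}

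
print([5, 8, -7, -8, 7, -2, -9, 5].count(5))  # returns 2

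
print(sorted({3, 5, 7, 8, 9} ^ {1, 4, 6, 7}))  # [1, 3, 4, 5, 6, 8, 9]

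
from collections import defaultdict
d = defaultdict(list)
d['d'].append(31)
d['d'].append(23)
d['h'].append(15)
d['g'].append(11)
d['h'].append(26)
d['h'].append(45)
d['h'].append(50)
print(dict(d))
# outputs {'d': [31, 23], 'h': [15, 26, 45, 50], 'g': [11]}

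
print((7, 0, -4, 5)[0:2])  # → (7, 0)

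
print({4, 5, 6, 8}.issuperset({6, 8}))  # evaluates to True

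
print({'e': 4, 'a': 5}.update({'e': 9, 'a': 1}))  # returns None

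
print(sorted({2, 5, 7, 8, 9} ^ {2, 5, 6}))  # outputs [6, 7, 8, 9]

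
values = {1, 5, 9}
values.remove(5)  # {1, 9}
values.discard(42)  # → {1, 9}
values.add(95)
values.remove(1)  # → {9, 95}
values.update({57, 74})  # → {9, 57, 74, 95}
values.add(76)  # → {9, 57, 74, 76, 95}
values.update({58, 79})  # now {9, 57, 58, 74, 76, 79, 95}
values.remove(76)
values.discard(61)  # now {9, 57, 58, 74, 79, 95}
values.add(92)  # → {9, 57, 58, 74, 79, 92, 95}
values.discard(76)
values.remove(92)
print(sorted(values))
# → [9, 57, 58, 74, 79, 95]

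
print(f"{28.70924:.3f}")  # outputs 28.709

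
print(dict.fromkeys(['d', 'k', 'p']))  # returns {'d': None, 'k': None, 'p': None}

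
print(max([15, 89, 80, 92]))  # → 92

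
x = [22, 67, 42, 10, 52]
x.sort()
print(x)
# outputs [10, 22, 42, 52, 67]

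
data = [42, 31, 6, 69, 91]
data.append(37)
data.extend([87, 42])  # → [42, 31, 6, 69, 91, 37, 87, 42]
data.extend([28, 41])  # [42, 31, 6, 69, 91, 37, 87, 42, 28, 41]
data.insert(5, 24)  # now [42, 31, 6, 69, 91, 24, 37, 87, 42, 28, 41]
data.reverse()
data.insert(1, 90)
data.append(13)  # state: [41, 90, 28, 42, 87, 37, 24, 91, 69, 6, 31, 42, 13]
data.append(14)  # [41, 90, 28, 42, 87, 37, 24, 91, 69, 6, 31, 42, 13, 14]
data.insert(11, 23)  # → [41, 90, 28, 42, 87, 37, 24, 91, 69, 6, 31, 23, 42, 13, 14]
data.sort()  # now [6, 13, 14, 23, 24, 28, 31, 37, 41, 42, 42, 69, 87, 90, 91]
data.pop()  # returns 91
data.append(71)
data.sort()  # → [6, 13, 14, 23, 24, 28, 31, 37, 41, 42, 42, 69, 71, 87, 90]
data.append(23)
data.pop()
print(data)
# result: [6, 13, 14, 23, 24, 28, 31, 37, 41, 42, 42, 69, 71, 87, 90]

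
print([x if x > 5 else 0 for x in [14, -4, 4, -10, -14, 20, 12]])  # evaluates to [14, 0, 0, 0, 0, 20, 12]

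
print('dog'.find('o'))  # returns 1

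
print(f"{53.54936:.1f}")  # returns 53.5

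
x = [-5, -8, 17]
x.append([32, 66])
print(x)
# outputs [-5, -8, 17, [32, 66]]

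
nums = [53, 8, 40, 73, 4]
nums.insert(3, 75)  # [53, 8, 40, 75, 73, 4]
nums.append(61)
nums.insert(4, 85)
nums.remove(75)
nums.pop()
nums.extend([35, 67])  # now [53, 8, 40, 85, 73, 4, 35, 67]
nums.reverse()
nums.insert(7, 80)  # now [67, 35, 4, 73, 85, 40, 8, 80, 53]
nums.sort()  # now [4, 8, 35, 40, 53, 67, 73, 80, 85]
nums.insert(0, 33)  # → [33, 4, 8, 35, 40, 53, 67, 73, 80, 85]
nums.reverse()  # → [85, 80, 73, 67, 53, 40, 35, 8, 4, 33]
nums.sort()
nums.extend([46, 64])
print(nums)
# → [4, 8, 33, 35, 40, 53, 67, 73, 80, 85, 46, 64]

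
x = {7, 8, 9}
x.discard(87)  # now {7, 8, 9}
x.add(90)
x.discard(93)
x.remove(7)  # {8, 9, 90}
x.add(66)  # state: {8, 9, 66, 90}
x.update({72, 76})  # {8, 9, 66, 72, 76, 90}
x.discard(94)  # {8, 9, 66, 72, 76, 90}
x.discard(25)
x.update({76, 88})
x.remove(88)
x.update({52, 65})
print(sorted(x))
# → [8, 9, 52, 65, 66, 72, 76, 90]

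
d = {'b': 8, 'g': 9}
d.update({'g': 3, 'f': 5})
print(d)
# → {'b': 8, 'g': 3, 'f': 5}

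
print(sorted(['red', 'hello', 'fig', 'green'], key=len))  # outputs ['red', 'fig', 'hello', 'green']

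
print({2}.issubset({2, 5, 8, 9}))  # True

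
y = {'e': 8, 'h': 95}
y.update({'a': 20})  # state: {'e': 8, 'h': 95, 'a': 20}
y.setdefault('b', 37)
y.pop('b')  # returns 37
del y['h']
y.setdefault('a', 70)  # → 20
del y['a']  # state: {'e': 8}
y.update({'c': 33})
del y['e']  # {'c': 33}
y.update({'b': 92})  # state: {'c': 33, 'b': 92}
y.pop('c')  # 33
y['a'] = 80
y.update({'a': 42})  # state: {'b': 92, 'a': 42}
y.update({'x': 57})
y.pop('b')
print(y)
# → {'a': 42, 'x': 57}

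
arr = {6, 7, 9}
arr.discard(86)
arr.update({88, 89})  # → {6, 7, 9, 88, 89}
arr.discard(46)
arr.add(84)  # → {6, 7, 9, 84, 88, 89}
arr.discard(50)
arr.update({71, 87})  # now {6, 7, 9, 71, 84, 87, 88, 89}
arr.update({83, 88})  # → {6, 7, 9, 71, 83, 84, 87, 88, 89}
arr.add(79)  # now {6, 7, 9, 71, 79, 83, 84, 87, 88, 89}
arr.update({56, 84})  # {6, 7, 9, 56, 71, 79, 83, 84, 87, 88, 89}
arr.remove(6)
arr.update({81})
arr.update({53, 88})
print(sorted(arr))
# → [7, 9, 53, 56, 71, 79, 81, 83, 84, 87, 88, 89]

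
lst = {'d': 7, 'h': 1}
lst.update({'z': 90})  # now {'d': 7, 'h': 1, 'z': 90}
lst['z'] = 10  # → {'d': 7, 'h': 1, 'z': 10}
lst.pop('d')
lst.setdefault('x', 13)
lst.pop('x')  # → 13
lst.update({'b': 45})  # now {'h': 1, 'z': 10, 'b': 45}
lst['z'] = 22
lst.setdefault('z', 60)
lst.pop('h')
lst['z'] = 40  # {'z': 40, 'b': 45}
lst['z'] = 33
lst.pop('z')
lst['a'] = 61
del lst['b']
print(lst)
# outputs {'a': 61}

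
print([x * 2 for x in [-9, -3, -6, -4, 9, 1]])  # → [-18, -6, -12, -8, 18, 2]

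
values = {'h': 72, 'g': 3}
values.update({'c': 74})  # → {'h': 72, 'g': 3, 'c': 74}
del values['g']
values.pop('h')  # 72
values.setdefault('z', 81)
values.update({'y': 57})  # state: {'c': 74, 'z': 81, 'y': 57}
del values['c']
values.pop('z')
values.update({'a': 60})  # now {'y': 57, 'a': 60}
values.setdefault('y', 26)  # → 57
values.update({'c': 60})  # {'y': 57, 'a': 60, 'c': 60}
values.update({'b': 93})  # {'y': 57, 'a': 60, 'c': 60, 'b': 93}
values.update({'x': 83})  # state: {'y': 57, 'a': 60, 'c': 60, 'b': 93, 'x': 83}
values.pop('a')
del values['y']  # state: {'c': 60, 'b': 93, 'x': 83}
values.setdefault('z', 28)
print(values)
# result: {'c': 60, 'b': 93, 'x': 83, 'z': 28}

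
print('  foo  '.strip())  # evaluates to foo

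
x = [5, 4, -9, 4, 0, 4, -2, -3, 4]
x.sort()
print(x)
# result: [-9, -3, -2, 0, 4, 4, 4, 4, 5]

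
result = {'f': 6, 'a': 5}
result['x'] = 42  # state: {'f': 6, 'a': 5, 'x': 42}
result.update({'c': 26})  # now {'f': 6, 'a': 5, 'x': 42, 'c': 26}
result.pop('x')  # 42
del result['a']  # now {'f': 6, 'c': 26}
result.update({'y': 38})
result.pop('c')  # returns 26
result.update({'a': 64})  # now {'f': 6, 'y': 38, 'a': 64}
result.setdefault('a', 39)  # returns 64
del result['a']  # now {'f': 6, 'y': 38}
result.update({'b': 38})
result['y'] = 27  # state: {'f': 6, 'y': 27, 'b': 38}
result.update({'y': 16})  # {'f': 6, 'y': 16, 'b': 38}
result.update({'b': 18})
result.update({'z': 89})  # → {'f': 6, 'y': 16, 'b': 18, 'z': 89}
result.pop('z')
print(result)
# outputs {'f': 6, 'y': 16, 'b': 18}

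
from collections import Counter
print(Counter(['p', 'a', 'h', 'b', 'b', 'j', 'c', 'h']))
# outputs Counter({'h': 2, 'b': 2, 'p': 1, 'a': 1, 'j': 1, 'c': 1})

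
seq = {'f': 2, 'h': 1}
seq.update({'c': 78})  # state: {'f': 2, 'h': 1, 'c': 78}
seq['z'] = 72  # {'f': 2, 'h': 1, 'c': 78, 'z': 72}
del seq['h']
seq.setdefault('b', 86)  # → 86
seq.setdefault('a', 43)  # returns 43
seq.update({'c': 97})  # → {'f': 2, 'c': 97, 'z': 72, 'b': 86, 'a': 43}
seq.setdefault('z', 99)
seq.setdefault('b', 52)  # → 86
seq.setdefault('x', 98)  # 98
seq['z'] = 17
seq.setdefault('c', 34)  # 97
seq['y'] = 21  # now {'f': 2, 'c': 97, 'z': 17, 'b': 86, 'a': 43, 'x': 98, 'y': 21}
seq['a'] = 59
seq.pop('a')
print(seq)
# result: {'f': 2, 'c': 97, 'z': 17, 'b': 86, 'x': 98, 'y': 21}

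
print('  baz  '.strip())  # baz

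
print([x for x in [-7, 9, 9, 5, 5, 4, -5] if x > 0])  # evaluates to [9, 9, 5, 5, 4]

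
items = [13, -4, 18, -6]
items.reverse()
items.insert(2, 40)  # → [-6, 18, 40, -4, 13]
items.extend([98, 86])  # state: [-6, 18, 40, -4, 13, 98, 86]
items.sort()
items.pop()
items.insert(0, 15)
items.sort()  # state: [-6, -4, 13, 15, 18, 40, 86]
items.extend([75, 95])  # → [-6, -4, 13, 15, 18, 40, 86, 75, 95]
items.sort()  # [-6, -4, 13, 15, 18, 40, 75, 86, 95]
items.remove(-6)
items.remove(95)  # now [-4, 13, 15, 18, 40, 75, 86]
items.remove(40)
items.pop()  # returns 86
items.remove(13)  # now [-4, 15, 18, 75]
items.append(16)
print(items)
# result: [-4, 15, 18, 75, 16]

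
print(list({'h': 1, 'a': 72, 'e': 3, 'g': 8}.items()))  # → [('h', 1), ('a', 72), ('e', 3), ('g', 8)]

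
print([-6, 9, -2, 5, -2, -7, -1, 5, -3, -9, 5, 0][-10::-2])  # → [-2, -6]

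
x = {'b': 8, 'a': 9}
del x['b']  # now {'a': 9}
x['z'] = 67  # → {'a': 9, 'z': 67}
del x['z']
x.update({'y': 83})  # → {'a': 9, 'y': 83}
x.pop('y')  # 83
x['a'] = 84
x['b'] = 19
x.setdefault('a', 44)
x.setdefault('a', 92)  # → 84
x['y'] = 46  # {'a': 84, 'b': 19, 'y': 46}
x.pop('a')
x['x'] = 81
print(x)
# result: {'b': 19, 'y': 46, 'x': 81}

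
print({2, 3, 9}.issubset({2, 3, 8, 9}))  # True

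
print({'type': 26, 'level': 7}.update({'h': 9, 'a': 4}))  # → None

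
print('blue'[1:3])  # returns lu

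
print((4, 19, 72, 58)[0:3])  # (4, 19, 72)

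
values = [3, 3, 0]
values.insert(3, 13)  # [3, 3, 0, 13]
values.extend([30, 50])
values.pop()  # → 50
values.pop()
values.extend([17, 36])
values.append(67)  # [3, 3, 0, 13, 17, 36, 67]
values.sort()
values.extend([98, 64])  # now [0, 3, 3, 13, 17, 36, 67, 98, 64]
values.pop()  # 64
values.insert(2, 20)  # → [0, 3, 20, 3, 13, 17, 36, 67, 98]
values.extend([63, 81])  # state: [0, 3, 20, 3, 13, 17, 36, 67, 98, 63, 81]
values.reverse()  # [81, 63, 98, 67, 36, 17, 13, 3, 20, 3, 0]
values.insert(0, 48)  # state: [48, 81, 63, 98, 67, 36, 17, 13, 3, 20, 3, 0]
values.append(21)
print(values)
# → [48, 81, 63, 98, 67, 36, 17, 13, 3, 20, 3, 0, 21]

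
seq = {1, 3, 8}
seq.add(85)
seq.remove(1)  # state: {3, 8, 85}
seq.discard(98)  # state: {3, 8, 85}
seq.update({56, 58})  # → {3, 8, 56, 58, 85}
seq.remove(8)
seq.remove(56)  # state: {3, 58, 85}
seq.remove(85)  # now {3, 58}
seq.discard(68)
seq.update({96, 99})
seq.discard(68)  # {3, 58, 96, 99}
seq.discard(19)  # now {3, 58, 96, 99}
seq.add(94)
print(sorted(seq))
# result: [3, 58, 94, 96, 99]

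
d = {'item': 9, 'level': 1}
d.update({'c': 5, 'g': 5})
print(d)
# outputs {'item': 9, 'level': 1, 'c': 5, 'g': 5}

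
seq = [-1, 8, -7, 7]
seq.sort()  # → [-7, -1, 7, 8]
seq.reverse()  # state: [8, 7, -1, -7]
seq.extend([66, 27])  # [8, 7, -1, -7, 66, 27]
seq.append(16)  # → [8, 7, -1, -7, 66, 27, 16]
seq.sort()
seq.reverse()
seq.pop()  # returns -7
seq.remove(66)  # [27, 16, 8, 7, -1]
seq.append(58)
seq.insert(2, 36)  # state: [27, 16, 36, 8, 7, -1, 58]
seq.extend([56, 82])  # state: [27, 16, 36, 8, 7, -1, 58, 56, 82]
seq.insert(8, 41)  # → [27, 16, 36, 8, 7, -1, 58, 56, 41, 82]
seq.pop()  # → 82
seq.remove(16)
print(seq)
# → [27, 36, 8, 7, -1, 58, 56, 41]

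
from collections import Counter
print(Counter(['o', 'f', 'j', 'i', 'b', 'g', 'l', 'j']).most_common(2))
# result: [('j', 2), ('o', 1)]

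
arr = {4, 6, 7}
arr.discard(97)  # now {4, 6, 7}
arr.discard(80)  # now {4, 6, 7}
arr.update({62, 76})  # {4, 6, 7, 62, 76}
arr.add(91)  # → {4, 6, 7, 62, 76, 91}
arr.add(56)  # {4, 6, 7, 56, 62, 76, 91}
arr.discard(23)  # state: {4, 6, 7, 56, 62, 76, 91}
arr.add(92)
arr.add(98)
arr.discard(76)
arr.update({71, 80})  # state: {4, 6, 7, 56, 62, 71, 80, 91, 92, 98}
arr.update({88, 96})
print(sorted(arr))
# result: [4, 6, 7, 56, 62, 71, 80, 88, 91, 92, 96, 98]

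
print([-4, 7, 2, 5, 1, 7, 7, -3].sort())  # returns None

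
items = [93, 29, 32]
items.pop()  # 32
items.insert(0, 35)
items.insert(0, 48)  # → [48, 35, 93, 29]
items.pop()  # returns 29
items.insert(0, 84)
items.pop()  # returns 93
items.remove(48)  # [84, 35]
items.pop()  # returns 35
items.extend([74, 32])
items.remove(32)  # [84, 74]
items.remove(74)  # [84]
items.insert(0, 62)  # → [62, 84]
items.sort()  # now [62, 84]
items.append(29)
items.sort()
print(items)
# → [29, 62, 84]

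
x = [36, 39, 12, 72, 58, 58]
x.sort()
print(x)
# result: [12, 36, 39, 58, 58, 72]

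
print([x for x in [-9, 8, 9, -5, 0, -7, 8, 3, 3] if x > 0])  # [8, 9, 8, 3, 3]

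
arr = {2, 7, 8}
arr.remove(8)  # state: {2, 7}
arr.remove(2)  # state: {7}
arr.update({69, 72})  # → {7, 69, 72}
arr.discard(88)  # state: {7, 69, 72}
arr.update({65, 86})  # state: {7, 65, 69, 72, 86}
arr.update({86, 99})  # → {7, 65, 69, 72, 86, 99}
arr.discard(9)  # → {7, 65, 69, 72, 86, 99}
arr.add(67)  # {7, 65, 67, 69, 72, 86, 99}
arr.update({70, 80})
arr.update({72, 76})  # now {7, 65, 67, 69, 70, 72, 76, 80, 86, 99}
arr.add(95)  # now {7, 65, 67, 69, 70, 72, 76, 80, 86, 95, 99}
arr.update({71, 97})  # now {7, 65, 67, 69, 70, 71, 72, 76, 80, 86, 95, 97, 99}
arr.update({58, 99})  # {7, 58, 65, 67, 69, 70, 71, 72, 76, 80, 86, 95, 97, 99}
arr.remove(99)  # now {7, 58, 65, 67, 69, 70, 71, 72, 76, 80, 86, 95, 97}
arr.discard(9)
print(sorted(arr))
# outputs [7, 58, 65, 67, 69, 70, 71, 72, 76, 80, 86, 95, 97]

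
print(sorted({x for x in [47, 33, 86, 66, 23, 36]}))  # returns [23, 33, 36, 47, 66, 86]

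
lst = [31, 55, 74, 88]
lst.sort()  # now [31, 55, 74, 88]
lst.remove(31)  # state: [55, 74, 88]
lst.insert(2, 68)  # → [55, 74, 68, 88]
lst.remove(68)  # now [55, 74, 88]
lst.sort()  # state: [55, 74, 88]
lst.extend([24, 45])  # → [55, 74, 88, 24, 45]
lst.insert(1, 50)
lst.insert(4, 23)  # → [55, 50, 74, 88, 23, 24, 45]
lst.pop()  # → 45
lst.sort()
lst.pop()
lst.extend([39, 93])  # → [23, 24, 50, 55, 74, 39, 93]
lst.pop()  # 93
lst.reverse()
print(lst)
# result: [39, 74, 55, 50, 24, 23]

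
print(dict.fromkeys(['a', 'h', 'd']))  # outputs {'a': None, 'h': None, 'd': None}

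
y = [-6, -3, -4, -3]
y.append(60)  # [-6, -3, -4, -3, 60]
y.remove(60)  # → [-6, -3, -4, -3]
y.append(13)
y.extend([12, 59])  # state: [-6, -3, -4, -3, 13, 12, 59]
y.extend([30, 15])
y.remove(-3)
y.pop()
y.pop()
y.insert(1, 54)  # [-6, 54, -4, -3, 13, 12, 59]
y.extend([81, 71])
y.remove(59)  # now [-6, 54, -4, -3, 13, 12, 81, 71]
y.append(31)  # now [-6, 54, -4, -3, 13, 12, 81, 71, 31]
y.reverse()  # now [31, 71, 81, 12, 13, -3, -4, 54, -6]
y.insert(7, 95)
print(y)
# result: [31, 71, 81, 12, 13, -3, -4, 95, 54, -6]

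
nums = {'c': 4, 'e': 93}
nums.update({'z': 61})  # {'c': 4, 'e': 93, 'z': 61}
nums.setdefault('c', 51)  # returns 4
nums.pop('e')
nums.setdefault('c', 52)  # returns 4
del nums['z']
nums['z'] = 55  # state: {'c': 4, 'z': 55}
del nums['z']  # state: {'c': 4}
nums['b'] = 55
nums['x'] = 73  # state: {'c': 4, 'b': 55, 'x': 73}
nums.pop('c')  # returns 4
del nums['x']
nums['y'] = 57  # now {'b': 55, 'y': 57}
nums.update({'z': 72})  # {'b': 55, 'y': 57, 'z': 72}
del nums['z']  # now {'b': 55, 'y': 57}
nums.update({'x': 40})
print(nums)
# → {'b': 55, 'y': 57, 'x': 40}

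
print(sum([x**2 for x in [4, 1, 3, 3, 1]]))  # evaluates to 36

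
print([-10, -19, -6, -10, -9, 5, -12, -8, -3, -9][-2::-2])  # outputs [-3, -12, -9, -6, -10]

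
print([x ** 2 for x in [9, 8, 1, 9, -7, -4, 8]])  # [81, 64, 1, 81, 49, 16, 64]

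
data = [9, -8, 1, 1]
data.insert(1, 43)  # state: [9, 43, -8, 1, 1]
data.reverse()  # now [1, 1, -8, 43, 9]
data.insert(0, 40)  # [40, 1, 1, -8, 43, 9]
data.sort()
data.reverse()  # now [43, 40, 9, 1, 1, -8]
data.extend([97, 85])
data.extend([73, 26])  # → [43, 40, 9, 1, 1, -8, 97, 85, 73, 26]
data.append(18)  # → [43, 40, 9, 1, 1, -8, 97, 85, 73, 26, 18]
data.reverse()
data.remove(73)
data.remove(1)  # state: [18, 26, 85, 97, -8, 1, 9, 40, 43]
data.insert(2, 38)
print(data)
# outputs [18, 26, 38, 85, 97, -8, 1, 9, 40, 43]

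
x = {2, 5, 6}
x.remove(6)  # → {2, 5}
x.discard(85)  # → {2, 5}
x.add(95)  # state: {2, 5, 95}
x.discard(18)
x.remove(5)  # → {2, 95}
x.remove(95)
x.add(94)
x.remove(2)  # {94}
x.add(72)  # {72, 94}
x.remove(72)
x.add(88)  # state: {88, 94}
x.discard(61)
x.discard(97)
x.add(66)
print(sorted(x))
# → [66, 88, 94]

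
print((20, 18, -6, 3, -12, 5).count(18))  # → 1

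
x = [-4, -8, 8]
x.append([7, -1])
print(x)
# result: [-4, -8, 8, [7, -1]]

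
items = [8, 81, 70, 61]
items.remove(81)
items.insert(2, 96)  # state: [8, 70, 96, 61]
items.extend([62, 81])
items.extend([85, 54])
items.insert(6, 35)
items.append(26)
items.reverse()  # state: [26, 54, 85, 35, 81, 62, 61, 96, 70, 8]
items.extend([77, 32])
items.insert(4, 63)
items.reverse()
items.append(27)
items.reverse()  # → [27, 26, 54, 85, 35, 63, 81, 62, 61, 96, 70, 8, 77, 32]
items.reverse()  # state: [32, 77, 8, 70, 96, 61, 62, 81, 63, 35, 85, 54, 26, 27]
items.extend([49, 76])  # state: [32, 77, 8, 70, 96, 61, 62, 81, 63, 35, 85, 54, 26, 27, 49, 76]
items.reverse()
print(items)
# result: [76, 49, 27, 26, 54, 85, 35, 63, 81, 62, 61, 96, 70, 8, 77, 32]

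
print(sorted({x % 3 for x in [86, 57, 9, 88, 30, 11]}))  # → [0, 1, 2]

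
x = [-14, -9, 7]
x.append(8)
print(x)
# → [-14, -9, 7, 8]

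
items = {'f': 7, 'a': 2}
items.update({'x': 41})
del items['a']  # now {'f': 7, 'x': 41}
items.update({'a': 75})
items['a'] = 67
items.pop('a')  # 67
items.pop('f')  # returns 7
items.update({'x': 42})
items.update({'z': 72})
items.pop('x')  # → 42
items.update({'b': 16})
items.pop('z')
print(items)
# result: {'b': 16}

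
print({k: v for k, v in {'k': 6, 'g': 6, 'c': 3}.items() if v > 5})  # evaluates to {'k': 6, 'g': 6}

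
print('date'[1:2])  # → a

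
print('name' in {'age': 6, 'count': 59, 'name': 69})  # True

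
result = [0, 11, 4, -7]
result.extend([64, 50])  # [0, 11, 4, -7, 64, 50]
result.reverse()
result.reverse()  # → [0, 11, 4, -7, 64, 50]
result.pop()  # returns 50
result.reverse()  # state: [64, -7, 4, 11, 0]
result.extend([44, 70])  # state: [64, -7, 4, 11, 0, 44, 70]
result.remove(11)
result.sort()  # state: [-7, 0, 4, 44, 64, 70]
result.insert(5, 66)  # [-7, 0, 4, 44, 64, 66, 70]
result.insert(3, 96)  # [-7, 0, 4, 96, 44, 64, 66, 70]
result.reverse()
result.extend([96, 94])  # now [70, 66, 64, 44, 96, 4, 0, -7, 96, 94]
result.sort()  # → [-7, 0, 4, 44, 64, 66, 70, 94, 96, 96]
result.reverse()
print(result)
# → [96, 96, 94, 70, 66, 64, 44, 4, 0, -7]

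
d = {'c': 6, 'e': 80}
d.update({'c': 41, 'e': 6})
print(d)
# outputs {'c': 41, 'e': 6}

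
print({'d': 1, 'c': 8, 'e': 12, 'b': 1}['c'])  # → 8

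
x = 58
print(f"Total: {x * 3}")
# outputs Total: 174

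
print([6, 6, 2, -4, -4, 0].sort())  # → None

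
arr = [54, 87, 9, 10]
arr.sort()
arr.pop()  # 87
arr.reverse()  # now [54, 10, 9]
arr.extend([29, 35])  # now [54, 10, 9, 29, 35]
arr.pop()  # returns 35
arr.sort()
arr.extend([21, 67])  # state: [9, 10, 29, 54, 21, 67]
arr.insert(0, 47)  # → [47, 9, 10, 29, 54, 21, 67]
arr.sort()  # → [9, 10, 21, 29, 47, 54, 67]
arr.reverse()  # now [67, 54, 47, 29, 21, 10, 9]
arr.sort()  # [9, 10, 21, 29, 47, 54, 67]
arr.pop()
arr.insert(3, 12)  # [9, 10, 21, 12, 29, 47, 54]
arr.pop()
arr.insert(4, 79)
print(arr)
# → [9, 10, 21, 12, 79, 29, 47]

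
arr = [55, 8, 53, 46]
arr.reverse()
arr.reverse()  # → [55, 8, 53, 46]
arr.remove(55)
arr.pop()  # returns 46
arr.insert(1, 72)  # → [8, 72, 53]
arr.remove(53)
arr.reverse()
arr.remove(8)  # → [72]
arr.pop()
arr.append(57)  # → [57]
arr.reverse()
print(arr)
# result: [57]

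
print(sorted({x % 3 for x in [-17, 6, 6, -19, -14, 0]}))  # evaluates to [0, 1, 2]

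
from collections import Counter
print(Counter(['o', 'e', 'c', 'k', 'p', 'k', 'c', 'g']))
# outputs Counter({'c': 2, 'k': 2, 'o': 1, 'e': 1, 'p': 1, 'g': 1})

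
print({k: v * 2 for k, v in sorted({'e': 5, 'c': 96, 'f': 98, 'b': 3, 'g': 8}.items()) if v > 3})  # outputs {'c': 192, 'e': 10, 'f': 196, 'g': 16}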